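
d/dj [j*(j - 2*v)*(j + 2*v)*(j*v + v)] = v*(4*j^3 + 3*j^2 - 8*j*v^2 - 4*v^2)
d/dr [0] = 0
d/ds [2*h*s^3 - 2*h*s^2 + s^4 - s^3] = s*(6*h*s - 4*h + 4*s^2 - 3*s)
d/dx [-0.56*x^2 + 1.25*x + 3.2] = 1.25 - 1.12*x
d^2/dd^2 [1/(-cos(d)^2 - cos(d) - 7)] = (4*sin(d)^4 + 25*sin(d)^2 - 43*cos(d)/4 + 3*cos(3*d)/4 - 17)/(-sin(d)^2 + cos(d) + 8)^3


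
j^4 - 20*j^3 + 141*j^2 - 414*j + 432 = (j - 8)*(j - 6)*(j - 3)^2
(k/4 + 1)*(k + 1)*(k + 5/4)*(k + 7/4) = k^4/4 + 2*k^3 + 339*k^2/64 + 367*k/64 + 35/16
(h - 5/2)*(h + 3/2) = h^2 - h - 15/4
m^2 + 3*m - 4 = (m - 1)*(m + 4)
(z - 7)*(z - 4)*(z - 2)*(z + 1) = z^4 - 12*z^3 + 37*z^2 - 6*z - 56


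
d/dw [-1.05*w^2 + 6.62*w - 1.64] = 6.62 - 2.1*w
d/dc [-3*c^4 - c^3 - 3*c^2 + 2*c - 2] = -12*c^3 - 3*c^2 - 6*c + 2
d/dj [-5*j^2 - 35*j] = -10*j - 35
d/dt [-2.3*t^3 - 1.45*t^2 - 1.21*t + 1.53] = -6.9*t^2 - 2.9*t - 1.21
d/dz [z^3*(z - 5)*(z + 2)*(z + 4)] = z^2*(6*z^3 + 5*z^2 - 88*z - 120)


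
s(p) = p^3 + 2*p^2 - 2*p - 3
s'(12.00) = 478.00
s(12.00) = 1989.00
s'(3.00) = 37.00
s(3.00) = 36.00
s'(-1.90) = 1.23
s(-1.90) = 1.16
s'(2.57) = 28.09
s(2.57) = 22.04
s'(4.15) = 66.27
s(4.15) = 94.62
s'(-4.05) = 31.01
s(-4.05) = -28.53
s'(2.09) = 19.46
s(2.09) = 10.69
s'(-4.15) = 33.07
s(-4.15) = -31.73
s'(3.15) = 40.37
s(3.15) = 41.80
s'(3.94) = 60.33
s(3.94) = 81.33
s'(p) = 3*p^2 + 4*p - 2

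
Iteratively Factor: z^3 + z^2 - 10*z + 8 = (z - 1)*(z^2 + 2*z - 8) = (z - 2)*(z - 1)*(z + 4)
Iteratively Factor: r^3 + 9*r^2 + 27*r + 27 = (r + 3)*(r^2 + 6*r + 9) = (r + 3)^2*(r + 3)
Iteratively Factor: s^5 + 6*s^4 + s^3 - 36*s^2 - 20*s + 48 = (s - 2)*(s^4 + 8*s^3 + 17*s^2 - 2*s - 24) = (s - 2)*(s + 3)*(s^3 + 5*s^2 + 2*s - 8) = (s - 2)*(s + 3)*(s + 4)*(s^2 + s - 2) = (s - 2)*(s + 2)*(s + 3)*(s + 4)*(s - 1)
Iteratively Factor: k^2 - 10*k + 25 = (k - 5)*(k - 5)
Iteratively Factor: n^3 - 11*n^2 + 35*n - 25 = (n - 5)*(n^2 - 6*n + 5) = (n - 5)^2*(n - 1)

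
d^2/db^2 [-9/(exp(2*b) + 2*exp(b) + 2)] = 18*(-4*(exp(b) + 1)^2*exp(b) + (2*exp(b) + 1)*(exp(2*b) + 2*exp(b) + 2))*exp(b)/(exp(2*b) + 2*exp(b) + 2)^3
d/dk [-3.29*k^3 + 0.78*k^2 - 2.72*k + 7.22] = -9.87*k^2 + 1.56*k - 2.72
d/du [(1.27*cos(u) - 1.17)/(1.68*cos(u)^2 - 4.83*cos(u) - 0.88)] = (2.1336*cos(u)^2 - 3.9312*cos(u) + 6.7687)*sin(u)/(2.8224*cos(u)^4 - 16.2288*cos(u)^3 + 20.3721*cos(u)^2 + 8.5008*cos(u) + 0.7744)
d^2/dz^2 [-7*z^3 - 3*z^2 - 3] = -42*z - 6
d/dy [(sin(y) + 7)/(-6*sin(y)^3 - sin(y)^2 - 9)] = (12*sin(y)^3 + 127*sin(y)^2 + 14*sin(y) - 9)*cos(y)/(6*sin(y)^3 + sin(y)^2 + 9)^2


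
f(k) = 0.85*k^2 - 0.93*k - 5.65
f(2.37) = -3.08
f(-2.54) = 2.20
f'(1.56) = 1.72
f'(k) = 1.7*k - 0.93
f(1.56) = -5.03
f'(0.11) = -0.74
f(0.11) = -5.74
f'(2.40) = 3.15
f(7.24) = 32.17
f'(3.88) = 5.67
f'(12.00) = 19.47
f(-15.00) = 199.55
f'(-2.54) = -5.25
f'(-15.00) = -26.43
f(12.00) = 105.59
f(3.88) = 3.54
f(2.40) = -2.99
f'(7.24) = 11.38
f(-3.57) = 8.50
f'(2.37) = 3.10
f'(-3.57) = -7.00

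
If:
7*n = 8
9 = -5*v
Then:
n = 8/7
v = -9/5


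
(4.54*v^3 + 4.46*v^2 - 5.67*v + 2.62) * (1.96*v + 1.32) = 8.8984*v^4 + 14.7344*v^3 - 5.226*v^2 - 2.3492*v + 3.4584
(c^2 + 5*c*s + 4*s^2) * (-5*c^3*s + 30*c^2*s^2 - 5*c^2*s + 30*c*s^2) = -5*c^5*s + 5*c^4*s^2 - 5*c^4*s + 130*c^3*s^3 + 5*c^3*s^2 + 120*c^2*s^4 + 130*c^2*s^3 + 120*c*s^4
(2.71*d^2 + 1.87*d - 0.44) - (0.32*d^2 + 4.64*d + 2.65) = 2.39*d^2 - 2.77*d - 3.09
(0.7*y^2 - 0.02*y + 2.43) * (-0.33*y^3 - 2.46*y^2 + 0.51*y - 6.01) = -0.231*y^5 - 1.7154*y^4 - 0.3957*y^3 - 10.195*y^2 + 1.3595*y - 14.6043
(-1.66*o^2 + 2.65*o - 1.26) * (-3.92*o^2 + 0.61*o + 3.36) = 6.5072*o^4 - 11.4006*o^3 + 0.9781*o^2 + 8.1354*o - 4.2336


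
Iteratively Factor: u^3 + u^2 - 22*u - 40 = (u + 4)*(u^2 - 3*u - 10) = (u - 5)*(u + 4)*(u + 2)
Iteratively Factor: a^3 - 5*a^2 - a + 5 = (a + 1)*(a^2 - 6*a + 5) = (a - 1)*(a + 1)*(a - 5)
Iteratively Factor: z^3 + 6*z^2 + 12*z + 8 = (z + 2)*(z^2 + 4*z + 4) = (z + 2)^2*(z + 2)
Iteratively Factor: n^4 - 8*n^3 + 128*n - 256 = (n - 4)*(n^3 - 4*n^2 - 16*n + 64) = (n - 4)*(n + 4)*(n^2 - 8*n + 16) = (n - 4)^2*(n + 4)*(n - 4)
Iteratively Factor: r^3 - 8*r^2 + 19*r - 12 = (r - 3)*(r^2 - 5*r + 4) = (r - 4)*(r - 3)*(r - 1)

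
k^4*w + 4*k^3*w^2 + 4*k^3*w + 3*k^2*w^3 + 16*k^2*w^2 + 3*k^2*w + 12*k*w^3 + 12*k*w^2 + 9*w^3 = (k + 3)*(k + w)*(k + 3*w)*(k*w + w)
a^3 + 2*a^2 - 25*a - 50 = (a - 5)*(a + 2)*(a + 5)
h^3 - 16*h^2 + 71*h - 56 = (h - 8)*(h - 7)*(h - 1)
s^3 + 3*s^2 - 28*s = s*(s - 4)*(s + 7)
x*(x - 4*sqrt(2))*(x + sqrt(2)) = x^3 - 3*sqrt(2)*x^2 - 8*x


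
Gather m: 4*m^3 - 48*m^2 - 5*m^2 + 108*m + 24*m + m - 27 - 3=4*m^3 - 53*m^2 + 133*m - 30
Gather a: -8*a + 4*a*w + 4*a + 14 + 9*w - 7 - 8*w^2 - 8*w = a*(4*w - 4) - 8*w^2 + w + 7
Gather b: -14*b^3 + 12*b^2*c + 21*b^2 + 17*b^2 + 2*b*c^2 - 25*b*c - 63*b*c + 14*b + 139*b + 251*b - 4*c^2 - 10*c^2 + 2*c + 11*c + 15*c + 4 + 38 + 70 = -14*b^3 + b^2*(12*c + 38) + b*(2*c^2 - 88*c + 404) - 14*c^2 + 28*c + 112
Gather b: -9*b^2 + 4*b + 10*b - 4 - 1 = -9*b^2 + 14*b - 5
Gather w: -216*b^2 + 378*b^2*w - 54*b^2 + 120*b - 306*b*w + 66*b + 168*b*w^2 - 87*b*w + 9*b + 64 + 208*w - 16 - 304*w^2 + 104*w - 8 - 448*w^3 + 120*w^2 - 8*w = -270*b^2 + 195*b - 448*w^3 + w^2*(168*b - 184) + w*(378*b^2 - 393*b + 304) + 40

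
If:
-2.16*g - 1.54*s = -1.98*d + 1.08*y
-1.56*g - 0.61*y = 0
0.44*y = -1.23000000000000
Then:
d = 0.777777777777778*s - 0.332326764144946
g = 1.09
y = -2.80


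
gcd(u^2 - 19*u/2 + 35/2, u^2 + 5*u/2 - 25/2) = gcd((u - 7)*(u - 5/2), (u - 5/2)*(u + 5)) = u - 5/2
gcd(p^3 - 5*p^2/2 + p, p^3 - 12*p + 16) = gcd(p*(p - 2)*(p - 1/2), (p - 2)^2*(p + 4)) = p - 2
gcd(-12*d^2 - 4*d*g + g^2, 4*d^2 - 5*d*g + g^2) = 1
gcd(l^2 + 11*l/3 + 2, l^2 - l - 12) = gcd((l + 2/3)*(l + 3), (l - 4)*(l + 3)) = l + 3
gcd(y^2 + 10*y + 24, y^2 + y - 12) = y + 4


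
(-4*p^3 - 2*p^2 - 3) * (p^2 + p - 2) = -4*p^5 - 6*p^4 + 6*p^3 + p^2 - 3*p + 6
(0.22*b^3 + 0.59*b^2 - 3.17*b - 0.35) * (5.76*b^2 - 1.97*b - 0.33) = 1.2672*b^5 + 2.965*b^4 - 19.4941*b^3 + 4.0342*b^2 + 1.7356*b + 0.1155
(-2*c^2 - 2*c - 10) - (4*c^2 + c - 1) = -6*c^2 - 3*c - 9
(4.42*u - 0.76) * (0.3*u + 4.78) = 1.326*u^2 + 20.8996*u - 3.6328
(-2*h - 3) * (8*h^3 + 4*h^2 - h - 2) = -16*h^4 - 32*h^3 - 10*h^2 + 7*h + 6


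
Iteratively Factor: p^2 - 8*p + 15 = (p - 3)*(p - 5)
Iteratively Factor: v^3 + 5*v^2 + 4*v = (v + 1)*(v^2 + 4*v) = (v + 1)*(v + 4)*(v)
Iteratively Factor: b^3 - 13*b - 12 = (b + 1)*(b^2 - b - 12) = (b - 4)*(b + 1)*(b + 3)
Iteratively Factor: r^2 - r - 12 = (r + 3)*(r - 4)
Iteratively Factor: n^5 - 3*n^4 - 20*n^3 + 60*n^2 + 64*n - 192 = (n - 2)*(n^4 - n^3 - 22*n^2 + 16*n + 96) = (n - 2)*(n + 2)*(n^3 - 3*n^2 - 16*n + 48) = (n - 3)*(n - 2)*(n + 2)*(n^2 - 16) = (n - 3)*(n - 2)*(n + 2)*(n + 4)*(n - 4)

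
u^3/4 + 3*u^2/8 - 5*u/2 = u*(u/4 + 1)*(u - 5/2)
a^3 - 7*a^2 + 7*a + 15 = (a - 5)*(a - 3)*(a + 1)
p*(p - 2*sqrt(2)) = p^2 - 2*sqrt(2)*p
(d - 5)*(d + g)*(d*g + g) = d^3*g + d^2*g^2 - 4*d^2*g - 4*d*g^2 - 5*d*g - 5*g^2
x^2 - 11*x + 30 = (x - 6)*(x - 5)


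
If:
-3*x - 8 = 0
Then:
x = -8/3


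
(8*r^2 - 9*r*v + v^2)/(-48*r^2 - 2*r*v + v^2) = (-r + v)/(6*r + v)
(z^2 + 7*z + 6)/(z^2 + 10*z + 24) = (z + 1)/(z + 4)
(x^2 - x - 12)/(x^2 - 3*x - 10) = (-x^2 + x + 12)/(-x^2 + 3*x + 10)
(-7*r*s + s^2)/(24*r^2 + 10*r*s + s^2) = s*(-7*r + s)/(24*r^2 + 10*r*s + s^2)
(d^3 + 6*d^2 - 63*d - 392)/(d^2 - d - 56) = d + 7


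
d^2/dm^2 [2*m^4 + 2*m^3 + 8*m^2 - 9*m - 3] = 24*m^2 + 12*m + 16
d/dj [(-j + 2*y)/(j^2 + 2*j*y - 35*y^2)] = (-j^2 - 2*j*y + 35*y^2 + 2*(j - 2*y)*(j + y))/(j^2 + 2*j*y - 35*y^2)^2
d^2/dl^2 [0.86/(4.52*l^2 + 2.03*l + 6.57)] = (-35.140288*l^2 - 15.782032*l + 0.86*(9.04*l + 2.03)*(18.08*l + 4.06) - 51.077808)/(4.52*l^2 + 2.03*l + 6.57)^3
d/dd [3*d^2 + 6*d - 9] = 6*d + 6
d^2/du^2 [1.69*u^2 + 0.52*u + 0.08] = 3.38000000000000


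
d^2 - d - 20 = (d - 5)*(d + 4)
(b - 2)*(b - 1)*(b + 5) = b^3 + 2*b^2 - 13*b + 10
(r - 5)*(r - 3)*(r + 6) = r^3 - 2*r^2 - 33*r + 90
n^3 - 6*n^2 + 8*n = n*(n - 4)*(n - 2)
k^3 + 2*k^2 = k^2*(k + 2)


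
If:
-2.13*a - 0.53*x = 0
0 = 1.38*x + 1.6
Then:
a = 0.29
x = -1.16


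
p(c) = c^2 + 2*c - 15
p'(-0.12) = 1.76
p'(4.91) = 11.82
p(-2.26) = -14.41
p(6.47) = 39.80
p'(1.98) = 5.96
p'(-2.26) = -2.52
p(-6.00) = 9.00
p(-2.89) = -12.43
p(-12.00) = 105.00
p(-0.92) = -15.99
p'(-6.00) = -10.00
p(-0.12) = -15.23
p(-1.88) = -15.23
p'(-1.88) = -1.76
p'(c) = 2*c + 2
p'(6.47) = 14.94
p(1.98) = -7.12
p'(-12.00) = -22.00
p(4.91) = 18.93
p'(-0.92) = 0.16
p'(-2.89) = -3.78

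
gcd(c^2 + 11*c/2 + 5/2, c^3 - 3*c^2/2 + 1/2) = c + 1/2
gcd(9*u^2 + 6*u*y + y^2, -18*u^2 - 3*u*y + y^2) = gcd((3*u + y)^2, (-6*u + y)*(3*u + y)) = 3*u + y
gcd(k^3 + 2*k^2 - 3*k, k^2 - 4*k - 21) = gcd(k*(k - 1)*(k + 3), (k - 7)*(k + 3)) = k + 3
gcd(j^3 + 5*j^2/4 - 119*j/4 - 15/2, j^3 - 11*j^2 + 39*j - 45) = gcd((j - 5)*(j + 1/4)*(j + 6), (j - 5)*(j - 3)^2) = j - 5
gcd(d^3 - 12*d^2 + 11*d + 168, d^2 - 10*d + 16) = d - 8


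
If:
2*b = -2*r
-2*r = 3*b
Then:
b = 0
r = 0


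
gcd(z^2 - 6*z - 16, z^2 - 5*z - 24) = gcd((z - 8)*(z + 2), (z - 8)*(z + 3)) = z - 8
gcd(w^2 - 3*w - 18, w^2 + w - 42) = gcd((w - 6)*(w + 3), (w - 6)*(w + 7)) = w - 6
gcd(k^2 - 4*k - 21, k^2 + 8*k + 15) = k + 3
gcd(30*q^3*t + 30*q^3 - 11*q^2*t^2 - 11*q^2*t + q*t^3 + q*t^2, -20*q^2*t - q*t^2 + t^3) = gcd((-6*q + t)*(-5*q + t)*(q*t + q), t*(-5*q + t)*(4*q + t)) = 5*q - t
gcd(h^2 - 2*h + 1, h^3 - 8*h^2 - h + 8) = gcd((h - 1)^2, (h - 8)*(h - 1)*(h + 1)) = h - 1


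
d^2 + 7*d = d*(d + 7)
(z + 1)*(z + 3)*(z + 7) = z^3 + 11*z^2 + 31*z + 21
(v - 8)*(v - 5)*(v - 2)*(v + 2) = v^4 - 13*v^3 + 36*v^2 + 52*v - 160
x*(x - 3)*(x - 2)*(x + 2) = x^4 - 3*x^3 - 4*x^2 + 12*x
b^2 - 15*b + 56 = (b - 8)*(b - 7)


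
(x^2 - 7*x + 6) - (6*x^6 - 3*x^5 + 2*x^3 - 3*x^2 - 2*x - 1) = -6*x^6 + 3*x^5 - 2*x^3 + 4*x^2 - 5*x + 7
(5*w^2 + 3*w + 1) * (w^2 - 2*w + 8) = 5*w^4 - 7*w^3 + 35*w^2 + 22*w + 8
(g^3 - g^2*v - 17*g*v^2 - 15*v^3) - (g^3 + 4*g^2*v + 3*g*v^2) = -5*g^2*v - 20*g*v^2 - 15*v^3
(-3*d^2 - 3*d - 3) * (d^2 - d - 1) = -3*d^4 + 3*d^2 + 6*d + 3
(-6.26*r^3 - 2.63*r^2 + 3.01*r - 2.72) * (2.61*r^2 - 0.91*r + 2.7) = -16.3386*r^5 - 1.1677*r^4 - 6.6526*r^3 - 16.9393*r^2 + 10.6022*r - 7.344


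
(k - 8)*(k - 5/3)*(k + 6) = k^3 - 11*k^2/3 - 134*k/3 + 80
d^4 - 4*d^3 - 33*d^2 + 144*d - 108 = (d - 6)*(d - 3)*(d - 1)*(d + 6)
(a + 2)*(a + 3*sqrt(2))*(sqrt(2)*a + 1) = sqrt(2)*a^3 + 2*sqrt(2)*a^2 + 7*a^2 + 3*sqrt(2)*a + 14*a + 6*sqrt(2)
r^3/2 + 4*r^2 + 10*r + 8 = (r/2 + 1)*(r + 2)*(r + 4)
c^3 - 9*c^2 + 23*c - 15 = (c - 5)*(c - 3)*(c - 1)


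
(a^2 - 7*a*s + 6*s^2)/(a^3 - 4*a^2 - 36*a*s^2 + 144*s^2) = (a - s)/(a^2 + 6*a*s - 4*a - 24*s)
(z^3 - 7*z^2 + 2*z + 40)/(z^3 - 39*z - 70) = (z^2 - 9*z + 20)/(z^2 - 2*z - 35)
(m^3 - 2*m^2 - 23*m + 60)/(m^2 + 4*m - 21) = (m^2 + m - 20)/(m + 7)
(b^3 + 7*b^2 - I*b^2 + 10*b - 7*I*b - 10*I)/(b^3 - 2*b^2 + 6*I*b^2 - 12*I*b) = (b^3 + b^2*(7 - I) + b*(10 - 7*I) - 10*I)/(b*(b^2 + 2*b*(-1 + 3*I) - 12*I))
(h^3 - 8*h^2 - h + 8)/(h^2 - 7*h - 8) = h - 1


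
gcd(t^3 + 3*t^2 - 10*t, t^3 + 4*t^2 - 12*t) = t^2 - 2*t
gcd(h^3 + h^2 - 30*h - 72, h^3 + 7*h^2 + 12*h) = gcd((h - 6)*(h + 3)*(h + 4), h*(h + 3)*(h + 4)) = h^2 + 7*h + 12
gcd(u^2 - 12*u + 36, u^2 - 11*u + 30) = u - 6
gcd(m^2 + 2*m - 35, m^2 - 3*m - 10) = m - 5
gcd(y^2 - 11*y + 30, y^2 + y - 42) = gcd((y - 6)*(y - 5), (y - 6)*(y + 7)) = y - 6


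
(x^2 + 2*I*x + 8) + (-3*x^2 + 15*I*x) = -2*x^2 + 17*I*x + 8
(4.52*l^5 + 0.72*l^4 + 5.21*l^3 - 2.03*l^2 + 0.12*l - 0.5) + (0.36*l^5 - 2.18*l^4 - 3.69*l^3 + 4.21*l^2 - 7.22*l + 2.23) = 4.88*l^5 - 1.46*l^4 + 1.52*l^3 + 2.18*l^2 - 7.1*l + 1.73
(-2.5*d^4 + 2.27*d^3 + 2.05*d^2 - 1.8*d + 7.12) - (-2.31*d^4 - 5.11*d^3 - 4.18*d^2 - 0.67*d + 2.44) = -0.19*d^4 + 7.38*d^3 + 6.23*d^2 - 1.13*d + 4.68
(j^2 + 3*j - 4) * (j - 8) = j^3 - 5*j^2 - 28*j + 32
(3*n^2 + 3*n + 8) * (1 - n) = -3*n^3 - 5*n + 8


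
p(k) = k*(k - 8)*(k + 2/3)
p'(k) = k*(k - 8) + k*(k + 2/3) + (k - 8)*(k + 2/3)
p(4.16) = -77.10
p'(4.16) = -14.43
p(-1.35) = -8.63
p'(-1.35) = 19.93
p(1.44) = -19.90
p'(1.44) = -20.23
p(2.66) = -47.25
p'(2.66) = -23.12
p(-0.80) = -0.94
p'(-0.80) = 8.32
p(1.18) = -14.86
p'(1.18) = -18.46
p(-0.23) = 0.83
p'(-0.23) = -1.80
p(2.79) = -50.25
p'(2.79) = -22.90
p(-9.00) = -1275.00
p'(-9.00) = 369.67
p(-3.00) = -77.00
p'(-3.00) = 65.67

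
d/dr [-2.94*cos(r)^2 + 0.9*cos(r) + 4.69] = (5.88*cos(r) - 0.9)*sin(r)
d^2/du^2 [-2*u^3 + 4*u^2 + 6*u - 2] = 8 - 12*u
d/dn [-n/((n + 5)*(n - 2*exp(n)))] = (-n*(n + 5)*(2*exp(n) - 1) + n*(n - 2*exp(n)) - (n + 5)*(n - 2*exp(n)))/((n + 5)^2*(n - 2*exp(n))^2)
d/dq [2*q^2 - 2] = 4*q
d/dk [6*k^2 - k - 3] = 12*k - 1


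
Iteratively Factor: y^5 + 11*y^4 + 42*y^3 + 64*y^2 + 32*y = (y + 4)*(y^4 + 7*y^3 + 14*y^2 + 8*y) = (y + 4)^2*(y^3 + 3*y^2 + 2*y) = y*(y + 4)^2*(y^2 + 3*y + 2) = y*(y + 2)*(y + 4)^2*(y + 1)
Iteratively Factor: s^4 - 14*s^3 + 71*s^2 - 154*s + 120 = (s - 3)*(s^3 - 11*s^2 + 38*s - 40) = (s - 4)*(s - 3)*(s^2 - 7*s + 10) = (s - 4)*(s - 3)*(s - 2)*(s - 5)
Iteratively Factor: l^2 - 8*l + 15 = (l - 3)*(l - 5)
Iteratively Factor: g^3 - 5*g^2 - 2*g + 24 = (g - 3)*(g^2 - 2*g - 8) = (g - 4)*(g - 3)*(g + 2)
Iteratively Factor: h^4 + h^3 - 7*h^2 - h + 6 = (h - 2)*(h^3 + 3*h^2 - h - 3) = (h - 2)*(h + 3)*(h^2 - 1) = (h - 2)*(h - 1)*(h + 3)*(h + 1)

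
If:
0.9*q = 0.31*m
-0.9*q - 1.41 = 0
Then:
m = -4.55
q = -1.57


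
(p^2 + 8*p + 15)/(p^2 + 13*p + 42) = (p^2 + 8*p + 15)/(p^2 + 13*p + 42)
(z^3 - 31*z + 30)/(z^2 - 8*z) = (z^3 - 31*z + 30)/(z*(z - 8))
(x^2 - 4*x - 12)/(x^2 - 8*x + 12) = (x + 2)/(x - 2)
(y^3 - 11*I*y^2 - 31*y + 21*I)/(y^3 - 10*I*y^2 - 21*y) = (y - I)/y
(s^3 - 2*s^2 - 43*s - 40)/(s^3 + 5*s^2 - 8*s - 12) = (s^2 - 3*s - 40)/(s^2 + 4*s - 12)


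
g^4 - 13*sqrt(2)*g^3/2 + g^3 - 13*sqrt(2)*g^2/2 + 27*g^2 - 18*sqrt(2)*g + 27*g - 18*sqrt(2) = (g + 1)*(g - 3*sqrt(2))*(g - 2*sqrt(2))*(g - 3*sqrt(2)/2)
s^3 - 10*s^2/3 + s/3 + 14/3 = (s - 7/3)*(s - 2)*(s + 1)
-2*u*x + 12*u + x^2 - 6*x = (-2*u + x)*(x - 6)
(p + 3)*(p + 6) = p^2 + 9*p + 18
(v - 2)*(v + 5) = v^2 + 3*v - 10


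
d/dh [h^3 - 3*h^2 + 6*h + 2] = 3*h^2 - 6*h + 6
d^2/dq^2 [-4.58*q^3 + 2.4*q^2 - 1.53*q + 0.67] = 4.8 - 27.48*q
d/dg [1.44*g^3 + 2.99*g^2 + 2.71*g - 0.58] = 4.32*g^2 + 5.98*g + 2.71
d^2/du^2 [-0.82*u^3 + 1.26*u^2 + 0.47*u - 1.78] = 2.52 - 4.92*u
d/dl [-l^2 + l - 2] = 1 - 2*l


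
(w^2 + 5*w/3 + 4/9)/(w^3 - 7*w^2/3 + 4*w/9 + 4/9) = (3*w + 4)/(3*w^2 - 8*w + 4)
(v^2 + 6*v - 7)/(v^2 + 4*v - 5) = (v + 7)/(v + 5)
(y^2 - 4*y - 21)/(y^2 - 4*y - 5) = (-y^2 + 4*y + 21)/(-y^2 + 4*y + 5)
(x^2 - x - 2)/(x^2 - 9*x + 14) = (x + 1)/(x - 7)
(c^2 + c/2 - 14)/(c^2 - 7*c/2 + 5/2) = (2*c^2 + c - 28)/(2*c^2 - 7*c + 5)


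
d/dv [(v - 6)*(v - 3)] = 2*v - 9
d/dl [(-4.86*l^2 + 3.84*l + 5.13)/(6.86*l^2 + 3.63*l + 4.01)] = (-43.9842*l^2 - 109.3608*l - 3.2235)/(47.0596*l^4 + 49.8036*l^3 + 68.1941*l^2 + 29.1126*l + 16.0801)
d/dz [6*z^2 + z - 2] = 12*z + 1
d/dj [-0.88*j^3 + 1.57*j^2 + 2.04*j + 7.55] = -2.64*j^2 + 3.14*j + 2.04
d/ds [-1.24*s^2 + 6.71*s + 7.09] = 6.71 - 2.48*s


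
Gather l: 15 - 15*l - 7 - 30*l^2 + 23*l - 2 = -30*l^2 + 8*l + 6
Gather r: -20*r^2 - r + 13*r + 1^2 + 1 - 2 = -20*r^2 + 12*r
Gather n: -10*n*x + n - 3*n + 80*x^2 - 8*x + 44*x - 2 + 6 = n*(-10*x - 2) + 80*x^2 + 36*x + 4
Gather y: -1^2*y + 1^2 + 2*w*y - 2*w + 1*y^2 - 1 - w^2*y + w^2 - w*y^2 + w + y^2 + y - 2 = w^2 - w + y^2*(2 - w) + y*(-w^2 + 2*w) - 2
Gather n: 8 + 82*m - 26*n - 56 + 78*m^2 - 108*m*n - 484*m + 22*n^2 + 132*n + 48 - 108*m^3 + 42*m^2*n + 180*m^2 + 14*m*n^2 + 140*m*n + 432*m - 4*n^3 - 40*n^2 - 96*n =-108*m^3 + 258*m^2 + 30*m - 4*n^3 + n^2*(14*m - 18) + n*(42*m^2 + 32*m + 10)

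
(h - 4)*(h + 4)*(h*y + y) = h^3*y + h^2*y - 16*h*y - 16*y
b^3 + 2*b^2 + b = b*(b + 1)^2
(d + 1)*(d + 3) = d^2 + 4*d + 3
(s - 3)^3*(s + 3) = s^4 - 6*s^3 + 54*s - 81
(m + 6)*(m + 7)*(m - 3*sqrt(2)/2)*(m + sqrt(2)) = m^4 - sqrt(2)*m^3/2 + 13*m^3 - 13*sqrt(2)*m^2/2 + 39*m^2 - 39*m - 21*sqrt(2)*m - 126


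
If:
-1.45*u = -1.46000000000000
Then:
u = 1.01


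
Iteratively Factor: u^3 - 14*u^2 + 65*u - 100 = (u - 5)*(u^2 - 9*u + 20) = (u - 5)^2*(u - 4)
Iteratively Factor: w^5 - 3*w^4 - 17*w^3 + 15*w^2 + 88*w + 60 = (w + 1)*(w^4 - 4*w^3 - 13*w^2 + 28*w + 60) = (w + 1)*(w + 2)*(w^3 - 6*w^2 - w + 30) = (w - 5)*(w + 1)*(w + 2)*(w^2 - w - 6) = (w - 5)*(w - 3)*(w + 1)*(w + 2)*(w + 2)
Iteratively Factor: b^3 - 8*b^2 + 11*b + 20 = (b - 4)*(b^2 - 4*b - 5) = (b - 4)*(b + 1)*(b - 5)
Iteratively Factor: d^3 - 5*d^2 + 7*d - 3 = (d - 1)*(d^2 - 4*d + 3) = (d - 3)*(d - 1)*(d - 1)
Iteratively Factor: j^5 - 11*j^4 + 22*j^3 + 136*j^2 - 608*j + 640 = (j + 4)*(j^4 - 15*j^3 + 82*j^2 - 192*j + 160) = (j - 4)*(j + 4)*(j^3 - 11*j^2 + 38*j - 40) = (j - 4)^2*(j + 4)*(j^2 - 7*j + 10) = (j - 4)^2*(j - 2)*(j + 4)*(j - 5)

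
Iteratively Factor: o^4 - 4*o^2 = (o - 2)*(o^3 + 2*o^2) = (o - 2)*(o + 2)*(o^2) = o*(o - 2)*(o + 2)*(o)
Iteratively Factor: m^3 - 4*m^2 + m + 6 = (m - 3)*(m^2 - m - 2) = (m - 3)*(m - 2)*(m + 1)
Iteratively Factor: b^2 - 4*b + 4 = (b - 2)*(b - 2)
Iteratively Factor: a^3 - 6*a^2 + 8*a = (a)*(a^2 - 6*a + 8) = a*(a - 4)*(a - 2)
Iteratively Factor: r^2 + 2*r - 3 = (r - 1)*(r + 3)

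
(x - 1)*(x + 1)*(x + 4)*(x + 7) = x^4 + 11*x^3 + 27*x^2 - 11*x - 28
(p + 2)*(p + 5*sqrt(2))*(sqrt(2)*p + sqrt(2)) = sqrt(2)*p^3 + 3*sqrt(2)*p^2 + 10*p^2 + 2*sqrt(2)*p + 30*p + 20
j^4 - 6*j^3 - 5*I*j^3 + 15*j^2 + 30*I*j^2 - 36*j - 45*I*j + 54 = (j - 3)^2*(j - 6*I)*(j + I)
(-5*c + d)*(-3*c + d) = 15*c^2 - 8*c*d + d^2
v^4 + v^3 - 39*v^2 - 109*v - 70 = (v - 7)*(v + 1)*(v + 2)*(v + 5)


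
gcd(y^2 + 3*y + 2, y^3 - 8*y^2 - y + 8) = y + 1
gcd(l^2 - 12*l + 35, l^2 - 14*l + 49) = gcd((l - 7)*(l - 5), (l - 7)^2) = l - 7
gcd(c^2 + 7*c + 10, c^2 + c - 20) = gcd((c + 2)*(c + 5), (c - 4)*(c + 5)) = c + 5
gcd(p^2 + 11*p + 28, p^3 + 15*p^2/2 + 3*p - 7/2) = p + 7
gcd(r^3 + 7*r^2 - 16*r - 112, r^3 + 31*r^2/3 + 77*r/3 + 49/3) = r + 7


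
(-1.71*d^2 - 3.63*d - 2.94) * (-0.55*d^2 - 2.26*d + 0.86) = 0.9405*d^4 + 5.8611*d^3 + 8.3502*d^2 + 3.5226*d - 2.5284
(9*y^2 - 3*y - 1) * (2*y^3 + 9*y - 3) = 18*y^5 - 6*y^4 + 79*y^3 - 54*y^2 + 3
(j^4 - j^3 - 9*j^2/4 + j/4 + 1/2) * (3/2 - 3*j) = -3*j^5 + 9*j^4/2 + 21*j^3/4 - 33*j^2/8 - 9*j/8 + 3/4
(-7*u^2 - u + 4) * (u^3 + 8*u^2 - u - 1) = -7*u^5 - 57*u^4 + 3*u^3 + 40*u^2 - 3*u - 4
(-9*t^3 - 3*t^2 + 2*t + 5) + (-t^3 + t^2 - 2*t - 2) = -10*t^3 - 2*t^2 + 3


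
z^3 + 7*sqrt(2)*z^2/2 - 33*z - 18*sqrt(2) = (z - 3*sqrt(2))*(z + sqrt(2)/2)*(z + 6*sqrt(2))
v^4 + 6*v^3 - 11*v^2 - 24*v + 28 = (v - 2)*(v - 1)*(v + 2)*(v + 7)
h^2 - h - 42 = (h - 7)*(h + 6)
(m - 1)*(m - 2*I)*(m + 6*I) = m^3 - m^2 + 4*I*m^2 + 12*m - 4*I*m - 12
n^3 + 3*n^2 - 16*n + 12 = (n - 2)*(n - 1)*(n + 6)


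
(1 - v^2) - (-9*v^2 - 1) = 8*v^2 + 2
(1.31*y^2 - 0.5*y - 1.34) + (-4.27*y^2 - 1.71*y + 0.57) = -2.96*y^2 - 2.21*y - 0.77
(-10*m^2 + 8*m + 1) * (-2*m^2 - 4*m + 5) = 20*m^4 + 24*m^3 - 84*m^2 + 36*m + 5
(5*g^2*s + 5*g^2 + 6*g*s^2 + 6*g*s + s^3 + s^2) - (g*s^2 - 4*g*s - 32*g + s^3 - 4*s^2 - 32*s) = 5*g^2*s + 5*g^2 + 5*g*s^2 + 10*g*s + 32*g + 5*s^2 + 32*s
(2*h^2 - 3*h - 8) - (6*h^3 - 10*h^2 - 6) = -6*h^3 + 12*h^2 - 3*h - 2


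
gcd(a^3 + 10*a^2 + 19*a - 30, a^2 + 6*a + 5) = a + 5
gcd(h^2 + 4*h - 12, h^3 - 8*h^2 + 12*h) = h - 2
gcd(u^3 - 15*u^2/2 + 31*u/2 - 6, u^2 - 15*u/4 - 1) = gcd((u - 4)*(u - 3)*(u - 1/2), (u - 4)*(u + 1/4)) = u - 4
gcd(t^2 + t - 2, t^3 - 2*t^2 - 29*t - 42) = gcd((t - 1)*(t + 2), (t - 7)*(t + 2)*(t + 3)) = t + 2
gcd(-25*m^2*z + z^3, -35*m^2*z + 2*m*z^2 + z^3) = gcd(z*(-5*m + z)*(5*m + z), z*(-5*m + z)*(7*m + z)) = -5*m*z + z^2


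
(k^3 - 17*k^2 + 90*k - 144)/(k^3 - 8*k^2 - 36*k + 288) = (k - 3)/(k + 6)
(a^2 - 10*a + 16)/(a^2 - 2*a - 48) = (a - 2)/(a + 6)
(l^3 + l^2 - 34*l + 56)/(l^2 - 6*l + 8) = l + 7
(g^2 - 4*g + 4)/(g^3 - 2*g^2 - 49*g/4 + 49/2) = 4*(g - 2)/(4*g^2 - 49)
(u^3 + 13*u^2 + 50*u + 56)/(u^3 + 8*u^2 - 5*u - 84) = (u + 2)/(u - 3)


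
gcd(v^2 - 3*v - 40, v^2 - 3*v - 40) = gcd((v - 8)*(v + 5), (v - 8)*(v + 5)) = v^2 - 3*v - 40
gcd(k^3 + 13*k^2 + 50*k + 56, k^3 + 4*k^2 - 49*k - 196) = k^2 + 11*k + 28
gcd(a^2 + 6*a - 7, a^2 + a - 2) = a - 1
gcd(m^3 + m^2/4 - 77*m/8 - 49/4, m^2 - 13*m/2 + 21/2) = m - 7/2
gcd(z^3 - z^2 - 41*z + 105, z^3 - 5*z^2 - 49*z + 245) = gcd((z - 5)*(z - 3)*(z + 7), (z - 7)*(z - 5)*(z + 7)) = z^2 + 2*z - 35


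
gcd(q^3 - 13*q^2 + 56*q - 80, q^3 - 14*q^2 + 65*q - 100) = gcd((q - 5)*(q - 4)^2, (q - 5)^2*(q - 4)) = q^2 - 9*q + 20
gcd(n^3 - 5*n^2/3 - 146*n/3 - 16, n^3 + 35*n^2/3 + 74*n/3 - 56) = n + 6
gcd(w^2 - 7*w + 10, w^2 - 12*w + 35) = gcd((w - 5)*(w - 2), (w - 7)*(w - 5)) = w - 5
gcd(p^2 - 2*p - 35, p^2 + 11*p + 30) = p + 5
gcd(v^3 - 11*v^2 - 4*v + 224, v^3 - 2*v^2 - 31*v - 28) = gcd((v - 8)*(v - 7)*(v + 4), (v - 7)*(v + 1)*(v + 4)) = v^2 - 3*v - 28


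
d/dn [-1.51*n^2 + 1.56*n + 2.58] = 1.56 - 3.02*n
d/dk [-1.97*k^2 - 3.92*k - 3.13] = -3.94*k - 3.92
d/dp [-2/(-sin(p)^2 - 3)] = -8*sin(2*p)/(cos(2*p) - 7)^2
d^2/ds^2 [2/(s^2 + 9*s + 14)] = 4*(-s^2 - 9*s + (2*s + 9)^2 - 14)/(s^2 + 9*s + 14)^3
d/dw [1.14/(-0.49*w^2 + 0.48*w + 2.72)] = (1.1172*w - 0.5472)/(-0.49*w^2 + 0.48*w + 2.72)^2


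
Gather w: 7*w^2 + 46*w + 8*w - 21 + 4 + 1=7*w^2 + 54*w - 16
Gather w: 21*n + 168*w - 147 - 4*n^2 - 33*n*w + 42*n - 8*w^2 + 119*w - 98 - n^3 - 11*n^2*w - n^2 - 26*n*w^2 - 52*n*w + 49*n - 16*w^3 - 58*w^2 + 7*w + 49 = -n^3 - 5*n^2 + 112*n - 16*w^3 + w^2*(-26*n - 66) + w*(-11*n^2 - 85*n + 294) - 196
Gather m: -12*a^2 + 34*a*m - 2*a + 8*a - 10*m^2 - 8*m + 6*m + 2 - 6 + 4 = -12*a^2 + 6*a - 10*m^2 + m*(34*a - 2)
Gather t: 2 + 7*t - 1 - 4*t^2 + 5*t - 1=-4*t^2 + 12*t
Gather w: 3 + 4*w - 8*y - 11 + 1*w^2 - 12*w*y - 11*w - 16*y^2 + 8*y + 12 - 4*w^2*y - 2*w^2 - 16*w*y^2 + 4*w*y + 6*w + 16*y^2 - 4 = w^2*(-4*y - 1) + w*(-16*y^2 - 8*y - 1)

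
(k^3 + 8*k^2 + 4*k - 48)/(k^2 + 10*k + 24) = k - 2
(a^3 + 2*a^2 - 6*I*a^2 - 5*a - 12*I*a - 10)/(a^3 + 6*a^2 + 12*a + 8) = (a^2 - 6*I*a - 5)/(a^2 + 4*a + 4)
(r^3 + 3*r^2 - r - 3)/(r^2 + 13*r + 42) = (r^3 + 3*r^2 - r - 3)/(r^2 + 13*r + 42)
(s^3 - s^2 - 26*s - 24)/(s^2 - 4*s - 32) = (s^2 - 5*s - 6)/(s - 8)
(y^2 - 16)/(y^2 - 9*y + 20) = (y + 4)/(y - 5)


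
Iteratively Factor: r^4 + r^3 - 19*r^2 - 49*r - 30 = (r + 2)*(r^3 - r^2 - 17*r - 15) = (r - 5)*(r + 2)*(r^2 + 4*r + 3) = (r - 5)*(r + 1)*(r + 2)*(r + 3)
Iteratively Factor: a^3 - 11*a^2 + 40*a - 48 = (a - 3)*(a^2 - 8*a + 16) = (a - 4)*(a - 3)*(a - 4)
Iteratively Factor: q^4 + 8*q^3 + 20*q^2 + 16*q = (q + 2)*(q^3 + 6*q^2 + 8*q) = q*(q + 2)*(q^2 + 6*q + 8) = q*(q + 2)^2*(q + 4)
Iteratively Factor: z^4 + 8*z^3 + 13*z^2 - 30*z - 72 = (z - 2)*(z^3 + 10*z^2 + 33*z + 36) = (z - 2)*(z + 4)*(z^2 + 6*z + 9) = (z - 2)*(z + 3)*(z + 4)*(z + 3)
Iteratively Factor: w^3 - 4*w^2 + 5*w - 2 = (w - 1)*(w^2 - 3*w + 2) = (w - 1)^2*(w - 2)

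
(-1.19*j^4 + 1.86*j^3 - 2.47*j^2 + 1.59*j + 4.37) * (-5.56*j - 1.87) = 6.6164*j^5 - 8.1163*j^4 + 10.255*j^3 - 4.2215*j^2 - 27.2705*j - 8.1719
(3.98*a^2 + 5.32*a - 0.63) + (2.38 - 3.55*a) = 3.98*a^2 + 1.77*a + 1.75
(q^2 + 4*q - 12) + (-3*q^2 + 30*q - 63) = -2*q^2 + 34*q - 75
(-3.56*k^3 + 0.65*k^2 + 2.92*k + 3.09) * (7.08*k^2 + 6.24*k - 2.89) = -25.2048*k^5 - 17.6124*k^4 + 35.018*k^3 + 38.2195*k^2 + 10.8428*k - 8.9301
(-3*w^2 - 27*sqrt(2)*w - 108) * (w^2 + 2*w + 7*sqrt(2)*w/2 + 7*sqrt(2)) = -3*w^4 - 75*sqrt(2)*w^3/2 - 6*w^3 - 297*w^2 - 75*sqrt(2)*w^2 - 594*w - 378*sqrt(2)*w - 756*sqrt(2)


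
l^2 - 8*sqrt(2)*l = l*(l - 8*sqrt(2))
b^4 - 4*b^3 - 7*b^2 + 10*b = b*(b - 5)*(b - 1)*(b + 2)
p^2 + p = p*(p + 1)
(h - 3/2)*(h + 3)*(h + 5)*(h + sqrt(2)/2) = h^4 + sqrt(2)*h^3/2 + 13*h^3/2 + 3*h^2 + 13*sqrt(2)*h^2/4 - 45*h/2 + 3*sqrt(2)*h/2 - 45*sqrt(2)/4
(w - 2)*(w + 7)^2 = w^3 + 12*w^2 + 21*w - 98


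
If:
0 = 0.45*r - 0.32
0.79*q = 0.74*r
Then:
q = 0.67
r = 0.71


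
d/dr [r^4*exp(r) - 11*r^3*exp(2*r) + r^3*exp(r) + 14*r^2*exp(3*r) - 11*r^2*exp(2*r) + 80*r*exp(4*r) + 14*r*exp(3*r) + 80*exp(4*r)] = (r^4 - 22*r^3*exp(r) + 5*r^3 + 42*r^2*exp(2*r) - 55*r^2*exp(r) + 3*r^2 + 320*r*exp(3*r) + 70*r*exp(2*r) - 22*r*exp(r) + 400*exp(3*r) + 14*exp(2*r))*exp(r)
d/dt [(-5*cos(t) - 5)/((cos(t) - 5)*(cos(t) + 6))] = 5*(sin(t)^2 - 2*cos(t) - 32)*sin(t)/((cos(t) - 5)^2*(cos(t) + 6)^2)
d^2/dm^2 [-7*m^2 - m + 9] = -14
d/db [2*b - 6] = 2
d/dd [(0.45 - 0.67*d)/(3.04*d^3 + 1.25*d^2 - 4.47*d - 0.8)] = (4.0736*d^3 - 3.2665*d^2 - 1.125*d + 2.5475)/(9.2416*d^6 + 7.6*d^5 - 25.6151*d^4 - 16.039*d^3 + 17.9809*d^2 + 7.152*d + 0.64)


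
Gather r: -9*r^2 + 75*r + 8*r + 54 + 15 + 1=-9*r^2 + 83*r + 70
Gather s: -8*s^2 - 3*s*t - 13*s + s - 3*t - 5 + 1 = -8*s^2 + s*(-3*t - 12) - 3*t - 4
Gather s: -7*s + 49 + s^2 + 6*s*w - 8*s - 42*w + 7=s^2 + s*(6*w - 15) - 42*w + 56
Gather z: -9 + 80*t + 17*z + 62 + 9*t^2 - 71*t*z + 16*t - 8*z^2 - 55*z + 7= 9*t^2 + 96*t - 8*z^2 + z*(-71*t - 38) + 60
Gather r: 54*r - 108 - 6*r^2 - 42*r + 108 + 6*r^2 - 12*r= 0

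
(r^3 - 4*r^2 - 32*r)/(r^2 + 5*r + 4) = r*(r - 8)/(r + 1)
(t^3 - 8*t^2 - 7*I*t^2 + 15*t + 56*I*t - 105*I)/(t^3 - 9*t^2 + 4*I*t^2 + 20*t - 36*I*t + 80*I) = (t^2 - t*(3 + 7*I) + 21*I)/(t^2 + 4*t*(-1 + I) - 16*I)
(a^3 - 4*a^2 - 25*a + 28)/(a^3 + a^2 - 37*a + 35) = (a^2 - 3*a - 28)/(a^2 + 2*a - 35)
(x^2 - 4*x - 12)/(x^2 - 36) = (x + 2)/(x + 6)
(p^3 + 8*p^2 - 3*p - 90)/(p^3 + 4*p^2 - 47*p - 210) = (p - 3)/(p - 7)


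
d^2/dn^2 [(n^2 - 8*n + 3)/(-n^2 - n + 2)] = 6*(3*n^3 - 5*n^2 + 13*n + 1)/(n^6 + 3*n^5 - 3*n^4 - 11*n^3 + 6*n^2 + 12*n - 8)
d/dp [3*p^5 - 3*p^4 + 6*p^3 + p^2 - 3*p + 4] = 15*p^4 - 12*p^3 + 18*p^2 + 2*p - 3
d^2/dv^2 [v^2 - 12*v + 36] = 2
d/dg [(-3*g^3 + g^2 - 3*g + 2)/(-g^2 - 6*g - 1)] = (3*g^4 + 36*g^3 + 2*g + 15)/(g^4 + 12*g^3 + 38*g^2 + 12*g + 1)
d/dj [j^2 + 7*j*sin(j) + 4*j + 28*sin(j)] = 7*j*cos(j) + 2*j + 7*sin(j) + 28*cos(j) + 4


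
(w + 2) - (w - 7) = 9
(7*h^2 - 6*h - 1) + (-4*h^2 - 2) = 3*h^2 - 6*h - 3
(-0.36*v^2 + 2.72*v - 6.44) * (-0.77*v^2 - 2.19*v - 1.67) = 0.2772*v^4 - 1.306*v^3 - 0.3968*v^2 + 9.5612*v + 10.7548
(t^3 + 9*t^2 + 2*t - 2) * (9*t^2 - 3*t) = 9*t^5 + 78*t^4 - 9*t^3 - 24*t^2 + 6*t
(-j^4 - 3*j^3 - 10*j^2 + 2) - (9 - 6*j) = -j^4 - 3*j^3 - 10*j^2 + 6*j - 7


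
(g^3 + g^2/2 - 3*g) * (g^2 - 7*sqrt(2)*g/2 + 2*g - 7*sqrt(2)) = g^5 - 7*sqrt(2)*g^4/2 + 5*g^4/2 - 35*sqrt(2)*g^3/4 - 2*g^3 - 6*g^2 + 7*sqrt(2)*g^2 + 21*sqrt(2)*g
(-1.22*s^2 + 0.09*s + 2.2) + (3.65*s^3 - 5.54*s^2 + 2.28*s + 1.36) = 3.65*s^3 - 6.76*s^2 + 2.37*s + 3.56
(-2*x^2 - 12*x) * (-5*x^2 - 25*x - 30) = 10*x^4 + 110*x^3 + 360*x^2 + 360*x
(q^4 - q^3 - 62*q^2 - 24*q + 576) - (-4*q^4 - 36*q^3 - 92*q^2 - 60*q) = 5*q^4 + 35*q^3 + 30*q^2 + 36*q + 576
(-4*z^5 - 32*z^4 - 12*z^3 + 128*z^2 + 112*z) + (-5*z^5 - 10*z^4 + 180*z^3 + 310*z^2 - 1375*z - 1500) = -9*z^5 - 42*z^4 + 168*z^3 + 438*z^2 - 1263*z - 1500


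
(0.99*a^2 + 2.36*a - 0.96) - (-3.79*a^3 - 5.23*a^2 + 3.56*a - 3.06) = 3.79*a^3 + 6.22*a^2 - 1.2*a + 2.1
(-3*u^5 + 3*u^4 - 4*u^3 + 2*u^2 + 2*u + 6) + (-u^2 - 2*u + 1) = -3*u^5 + 3*u^4 - 4*u^3 + u^2 + 7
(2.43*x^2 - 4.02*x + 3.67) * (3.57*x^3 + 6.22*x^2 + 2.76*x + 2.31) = 8.6751*x^5 + 0.763200000000003*x^4 - 5.1957*x^3 + 17.3455*x^2 + 0.843*x + 8.4777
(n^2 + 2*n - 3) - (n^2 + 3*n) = -n - 3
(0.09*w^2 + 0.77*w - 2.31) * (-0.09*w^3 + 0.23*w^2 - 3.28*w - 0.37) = -0.0081*w^5 - 0.0486*w^4 + 0.0898*w^3 - 3.0902*w^2 + 7.2919*w + 0.8547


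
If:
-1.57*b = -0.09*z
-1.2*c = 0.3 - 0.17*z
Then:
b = 0.0573248407643312*z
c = 0.141666666666667*z - 0.25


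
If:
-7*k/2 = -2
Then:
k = 4/7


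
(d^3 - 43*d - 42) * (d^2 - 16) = d^5 - 59*d^3 - 42*d^2 + 688*d + 672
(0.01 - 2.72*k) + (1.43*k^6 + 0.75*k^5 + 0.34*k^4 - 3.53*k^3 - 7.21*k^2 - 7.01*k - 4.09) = 1.43*k^6 + 0.75*k^5 + 0.34*k^4 - 3.53*k^3 - 7.21*k^2 - 9.73*k - 4.08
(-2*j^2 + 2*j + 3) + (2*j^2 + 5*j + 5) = 7*j + 8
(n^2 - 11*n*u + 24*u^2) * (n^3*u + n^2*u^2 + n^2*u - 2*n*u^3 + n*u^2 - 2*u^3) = n^5*u - 10*n^4*u^2 + n^4*u + 11*n^3*u^3 - 10*n^3*u^2 + 46*n^2*u^4 + 11*n^2*u^3 - 48*n*u^5 + 46*n*u^4 - 48*u^5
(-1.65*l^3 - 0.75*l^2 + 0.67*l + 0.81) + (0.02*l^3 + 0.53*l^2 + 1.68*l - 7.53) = -1.63*l^3 - 0.22*l^2 + 2.35*l - 6.72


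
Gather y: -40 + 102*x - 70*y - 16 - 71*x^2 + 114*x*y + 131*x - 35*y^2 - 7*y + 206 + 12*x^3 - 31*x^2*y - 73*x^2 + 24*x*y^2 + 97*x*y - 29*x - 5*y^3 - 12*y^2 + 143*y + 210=12*x^3 - 144*x^2 + 204*x - 5*y^3 + y^2*(24*x - 47) + y*(-31*x^2 + 211*x + 66) + 360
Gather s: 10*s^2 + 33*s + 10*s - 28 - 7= 10*s^2 + 43*s - 35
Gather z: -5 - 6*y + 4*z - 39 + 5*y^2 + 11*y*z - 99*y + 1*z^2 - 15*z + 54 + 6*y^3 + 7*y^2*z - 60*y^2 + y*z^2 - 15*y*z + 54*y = 6*y^3 - 55*y^2 - 51*y + z^2*(y + 1) + z*(7*y^2 - 4*y - 11) + 10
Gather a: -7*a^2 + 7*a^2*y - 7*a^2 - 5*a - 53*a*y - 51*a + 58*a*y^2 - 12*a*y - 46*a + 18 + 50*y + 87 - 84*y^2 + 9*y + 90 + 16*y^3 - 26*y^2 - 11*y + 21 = a^2*(7*y - 14) + a*(58*y^2 - 65*y - 102) + 16*y^3 - 110*y^2 + 48*y + 216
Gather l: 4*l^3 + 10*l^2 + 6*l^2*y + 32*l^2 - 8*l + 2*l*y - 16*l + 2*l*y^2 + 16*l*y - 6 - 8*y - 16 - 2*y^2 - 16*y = 4*l^3 + l^2*(6*y + 42) + l*(2*y^2 + 18*y - 24) - 2*y^2 - 24*y - 22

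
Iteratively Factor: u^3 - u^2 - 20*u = (u - 5)*(u^2 + 4*u) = (u - 5)*(u + 4)*(u)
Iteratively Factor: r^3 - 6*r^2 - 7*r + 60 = (r - 5)*(r^2 - r - 12) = (r - 5)*(r - 4)*(r + 3)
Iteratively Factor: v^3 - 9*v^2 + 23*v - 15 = (v - 5)*(v^2 - 4*v + 3) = (v - 5)*(v - 3)*(v - 1)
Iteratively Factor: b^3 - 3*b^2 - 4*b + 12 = (b - 3)*(b^2 - 4) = (b - 3)*(b - 2)*(b + 2)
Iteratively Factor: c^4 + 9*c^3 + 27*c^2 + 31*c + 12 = (c + 3)*(c^3 + 6*c^2 + 9*c + 4) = (c + 1)*(c + 3)*(c^2 + 5*c + 4) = (c + 1)^2*(c + 3)*(c + 4)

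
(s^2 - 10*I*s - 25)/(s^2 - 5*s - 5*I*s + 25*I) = (s - 5*I)/(s - 5)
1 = 1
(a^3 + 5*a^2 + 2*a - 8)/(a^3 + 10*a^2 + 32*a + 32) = (a - 1)/(a + 4)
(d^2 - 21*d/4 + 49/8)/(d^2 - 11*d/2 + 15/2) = (8*d^2 - 42*d + 49)/(4*(2*d^2 - 11*d + 15))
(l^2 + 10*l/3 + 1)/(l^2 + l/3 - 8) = (3*l + 1)/(3*l - 8)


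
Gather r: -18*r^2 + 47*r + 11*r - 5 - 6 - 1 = -18*r^2 + 58*r - 12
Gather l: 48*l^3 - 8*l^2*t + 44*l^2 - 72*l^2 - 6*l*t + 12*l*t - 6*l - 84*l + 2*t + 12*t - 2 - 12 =48*l^3 + l^2*(-8*t - 28) + l*(6*t - 90) + 14*t - 14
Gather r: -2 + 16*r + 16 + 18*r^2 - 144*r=18*r^2 - 128*r + 14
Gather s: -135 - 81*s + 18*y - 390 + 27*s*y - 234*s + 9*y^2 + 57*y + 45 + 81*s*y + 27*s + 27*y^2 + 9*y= s*(108*y - 288) + 36*y^2 + 84*y - 480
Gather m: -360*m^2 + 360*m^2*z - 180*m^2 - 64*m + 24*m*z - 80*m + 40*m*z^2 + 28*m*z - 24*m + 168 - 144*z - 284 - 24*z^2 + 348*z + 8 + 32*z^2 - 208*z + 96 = m^2*(360*z - 540) + m*(40*z^2 + 52*z - 168) + 8*z^2 - 4*z - 12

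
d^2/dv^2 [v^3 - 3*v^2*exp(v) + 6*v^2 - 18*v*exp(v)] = -3*v^2*exp(v) - 30*v*exp(v) + 6*v - 42*exp(v) + 12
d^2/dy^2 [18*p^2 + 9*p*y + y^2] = 2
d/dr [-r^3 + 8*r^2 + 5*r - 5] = -3*r^2 + 16*r + 5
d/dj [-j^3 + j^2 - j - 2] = -3*j^2 + 2*j - 1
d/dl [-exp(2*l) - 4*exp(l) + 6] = 2*(-exp(l) - 2)*exp(l)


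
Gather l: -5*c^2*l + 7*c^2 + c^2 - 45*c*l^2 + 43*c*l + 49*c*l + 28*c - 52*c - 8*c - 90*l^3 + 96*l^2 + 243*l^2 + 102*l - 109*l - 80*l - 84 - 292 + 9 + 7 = 8*c^2 - 32*c - 90*l^3 + l^2*(339 - 45*c) + l*(-5*c^2 + 92*c - 87) - 360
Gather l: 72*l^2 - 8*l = 72*l^2 - 8*l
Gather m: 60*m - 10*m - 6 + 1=50*m - 5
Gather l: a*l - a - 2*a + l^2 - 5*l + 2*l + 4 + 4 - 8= -3*a + l^2 + l*(a - 3)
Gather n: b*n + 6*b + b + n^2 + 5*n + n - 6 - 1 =7*b + n^2 + n*(b + 6) - 7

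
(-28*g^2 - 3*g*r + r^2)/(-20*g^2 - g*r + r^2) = (-7*g + r)/(-5*g + r)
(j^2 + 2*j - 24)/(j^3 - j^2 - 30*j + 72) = 1/(j - 3)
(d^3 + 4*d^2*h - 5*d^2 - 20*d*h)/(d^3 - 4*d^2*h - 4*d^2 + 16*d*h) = (d^2 + 4*d*h - 5*d - 20*h)/(d^2 - 4*d*h - 4*d + 16*h)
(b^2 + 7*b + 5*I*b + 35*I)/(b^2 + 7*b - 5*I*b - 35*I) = (b + 5*I)/(b - 5*I)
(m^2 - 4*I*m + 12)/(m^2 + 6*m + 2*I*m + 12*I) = (m - 6*I)/(m + 6)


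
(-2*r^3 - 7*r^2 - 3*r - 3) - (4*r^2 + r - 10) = -2*r^3 - 11*r^2 - 4*r + 7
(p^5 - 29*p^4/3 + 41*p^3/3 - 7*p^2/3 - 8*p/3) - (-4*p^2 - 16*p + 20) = p^5 - 29*p^4/3 + 41*p^3/3 + 5*p^2/3 + 40*p/3 - 20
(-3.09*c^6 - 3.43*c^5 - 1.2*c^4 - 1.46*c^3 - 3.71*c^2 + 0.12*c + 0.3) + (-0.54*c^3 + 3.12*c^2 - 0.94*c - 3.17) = -3.09*c^6 - 3.43*c^5 - 1.2*c^4 - 2.0*c^3 - 0.59*c^2 - 0.82*c - 2.87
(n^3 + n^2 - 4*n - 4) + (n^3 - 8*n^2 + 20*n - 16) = 2*n^3 - 7*n^2 + 16*n - 20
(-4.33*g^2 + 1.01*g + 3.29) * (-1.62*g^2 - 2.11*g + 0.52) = 7.0146*g^4 + 7.5001*g^3 - 9.7125*g^2 - 6.4167*g + 1.7108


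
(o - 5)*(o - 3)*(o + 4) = o^3 - 4*o^2 - 17*o + 60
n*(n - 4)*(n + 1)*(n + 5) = n^4 + 2*n^3 - 19*n^2 - 20*n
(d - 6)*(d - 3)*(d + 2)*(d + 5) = d^4 - 2*d^3 - 35*d^2 + 36*d + 180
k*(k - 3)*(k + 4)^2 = k^4 + 5*k^3 - 8*k^2 - 48*k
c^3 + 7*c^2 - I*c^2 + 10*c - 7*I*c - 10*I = (c + 2)*(c + 5)*(c - I)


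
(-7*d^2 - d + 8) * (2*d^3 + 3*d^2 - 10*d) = -14*d^5 - 23*d^4 + 83*d^3 + 34*d^2 - 80*d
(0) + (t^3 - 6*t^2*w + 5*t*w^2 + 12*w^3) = t^3 - 6*t^2*w + 5*t*w^2 + 12*w^3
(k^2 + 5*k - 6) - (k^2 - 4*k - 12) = 9*k + 6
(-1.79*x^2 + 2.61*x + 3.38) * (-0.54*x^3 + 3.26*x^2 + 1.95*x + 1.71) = 0.9666*x^5 - 7.2448*x^4 + 3.1929*x^3 + 13.0474*x^2 + 11.0541*x + 5.7798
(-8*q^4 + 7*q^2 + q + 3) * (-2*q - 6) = 16*q^5 + 48*q^4 - 14*q^3 - 44*q^2 - 12*q - 18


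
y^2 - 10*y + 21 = (y - 7)*(y - 3)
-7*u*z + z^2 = z*(-7*u + z)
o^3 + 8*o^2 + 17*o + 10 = (o + 1)*(o + 2)*(o + 5)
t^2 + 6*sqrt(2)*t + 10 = (t + sqrt(2))*(t + 5*sqrt(2))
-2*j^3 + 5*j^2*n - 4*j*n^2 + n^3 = (-2*j + n)*(-j + n)^2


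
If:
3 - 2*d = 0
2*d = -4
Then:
No Solution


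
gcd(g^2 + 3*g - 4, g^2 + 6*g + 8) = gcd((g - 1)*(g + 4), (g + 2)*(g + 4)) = g + 4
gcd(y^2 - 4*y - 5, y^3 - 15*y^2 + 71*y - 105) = y - 5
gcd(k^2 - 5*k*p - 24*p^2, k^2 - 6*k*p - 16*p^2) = -k + 8*p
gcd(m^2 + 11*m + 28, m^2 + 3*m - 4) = m + 4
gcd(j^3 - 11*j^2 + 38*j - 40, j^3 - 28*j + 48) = j^2 - 6*j + 8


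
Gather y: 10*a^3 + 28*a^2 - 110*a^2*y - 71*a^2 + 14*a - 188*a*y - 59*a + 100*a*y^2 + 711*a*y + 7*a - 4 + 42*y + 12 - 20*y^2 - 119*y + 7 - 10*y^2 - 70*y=10*a^3 - 43*a^2 - 38*a + y^2*(100*a - 30) + y*(-110*a^2 + 523*a - 147) + 15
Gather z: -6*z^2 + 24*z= -6*z^2 + 24*z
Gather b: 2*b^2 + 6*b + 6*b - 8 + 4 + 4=2*b^2 + 12*b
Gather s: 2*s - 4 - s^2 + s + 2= -s^2 + 3*s - 2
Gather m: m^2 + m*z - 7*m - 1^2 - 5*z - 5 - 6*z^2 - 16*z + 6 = m^2 + m*(z - 7) - 6*z^2 - 21*z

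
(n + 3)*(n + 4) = n^2 + 7*n + 12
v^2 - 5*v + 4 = (v - 4)*(v - 1)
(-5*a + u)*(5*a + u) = -25*a^2 + u^2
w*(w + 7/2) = w^2 + 7*w/2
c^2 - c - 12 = (c - 4)*(c + 3)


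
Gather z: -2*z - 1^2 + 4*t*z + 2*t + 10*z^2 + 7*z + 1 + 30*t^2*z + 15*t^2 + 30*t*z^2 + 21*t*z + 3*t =15*t^2 + 5*t + z^2*(30*t + 10) + z*(30*t^2 + 25*t + 5)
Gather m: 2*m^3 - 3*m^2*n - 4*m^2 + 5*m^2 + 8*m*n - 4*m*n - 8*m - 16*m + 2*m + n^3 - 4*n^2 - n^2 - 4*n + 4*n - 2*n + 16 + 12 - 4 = 2*m^3 + m^2*(1 - 3*n) + m*(4*n - 22) + n^3 - 5*n^2 - 2*n + 24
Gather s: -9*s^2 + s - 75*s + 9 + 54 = -9*s^2 - 74*s + 63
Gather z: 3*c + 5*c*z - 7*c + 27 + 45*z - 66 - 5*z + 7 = -4*c + z*(5*c + 40) - 32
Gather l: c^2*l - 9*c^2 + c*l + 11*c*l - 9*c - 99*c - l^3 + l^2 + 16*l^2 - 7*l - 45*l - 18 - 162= -9*c^2 - 108*c - l^3 + 17*l^2 + l*(c^2 + 12*c - 52) - 180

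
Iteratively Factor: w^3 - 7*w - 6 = (w - 3)*(w^2 + 3*w + 2) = (w - 3)*(w + 1)*(w + 2)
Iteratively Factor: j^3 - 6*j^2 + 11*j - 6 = (j - 1)*(j^2 - 5*j + 6) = (j - 3)*(j - 1)*(j - 2)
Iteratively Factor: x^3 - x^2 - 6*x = (x + 2)*(x^2 - 3*x) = (x - 3)*(x + 2)*(x)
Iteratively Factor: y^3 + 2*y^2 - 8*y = (y + 4)*(y^2 - 2*y) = (y - 2)*(y + 4)*(y)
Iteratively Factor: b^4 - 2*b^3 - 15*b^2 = (b)*(b^3 - 2*b^2 - 15*b) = b^2*(b^2 - 2*b - 15) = b^2*(b + 3)*(b - 5)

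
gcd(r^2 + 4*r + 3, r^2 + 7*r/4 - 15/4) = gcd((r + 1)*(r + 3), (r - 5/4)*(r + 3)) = r + 3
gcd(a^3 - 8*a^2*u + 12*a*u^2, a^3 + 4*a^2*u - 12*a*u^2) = -a^2 + 2*a*u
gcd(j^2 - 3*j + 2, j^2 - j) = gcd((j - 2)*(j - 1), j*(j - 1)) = j - 1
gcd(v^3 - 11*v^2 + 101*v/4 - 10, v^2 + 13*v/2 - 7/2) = v - 1/2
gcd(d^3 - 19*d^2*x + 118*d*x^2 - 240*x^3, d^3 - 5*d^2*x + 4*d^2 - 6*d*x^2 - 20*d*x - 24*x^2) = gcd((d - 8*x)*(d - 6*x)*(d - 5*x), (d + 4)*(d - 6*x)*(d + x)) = -d + 6*x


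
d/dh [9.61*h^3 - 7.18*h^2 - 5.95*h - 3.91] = 28.83*h^2 - 14.36*h - 5.95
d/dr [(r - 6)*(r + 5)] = 2*r - 1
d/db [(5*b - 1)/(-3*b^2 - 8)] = (15*b^2 - 6*b - 40)/(9*b^4 + 48*b^2 + 64)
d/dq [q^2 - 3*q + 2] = 2*q - 3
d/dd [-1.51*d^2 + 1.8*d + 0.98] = 1.8 - 3.02*d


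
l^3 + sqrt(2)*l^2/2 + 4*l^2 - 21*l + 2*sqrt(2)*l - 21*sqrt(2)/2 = (l - 3)*(l + 7)*(l + sqrt(2)/2)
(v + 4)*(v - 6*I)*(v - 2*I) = v^3 + 4*v^2 - 8*I*v^2 - 12*v - 32*I*v - 48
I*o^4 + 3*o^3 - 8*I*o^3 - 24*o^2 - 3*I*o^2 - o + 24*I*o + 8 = (o - 8)*(o - I)^2*(I*o + 1)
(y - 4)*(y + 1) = y^2 - 3*y - 4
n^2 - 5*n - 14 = (n - 7)*(n + 2)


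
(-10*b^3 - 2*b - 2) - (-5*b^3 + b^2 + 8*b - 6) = -5*b^3 - b^2 - 10*b + 4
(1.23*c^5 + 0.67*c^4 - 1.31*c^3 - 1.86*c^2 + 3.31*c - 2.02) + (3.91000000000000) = 1.23*c^5 + 0.67*c^4 - 1.31*c^3 - 1.86*c^2 + 3.31*c + 1.89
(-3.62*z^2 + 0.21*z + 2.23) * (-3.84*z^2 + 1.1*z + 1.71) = 13.9008*z^4 - 4.7884*z^3 - 14.5224*z^2 + 2.8121*z + 3.8133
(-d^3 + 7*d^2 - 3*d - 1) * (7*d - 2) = -7*d^4 + 51*d^3 - 35*d^2 - d + 2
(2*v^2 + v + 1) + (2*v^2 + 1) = 4*v^2 + v + 2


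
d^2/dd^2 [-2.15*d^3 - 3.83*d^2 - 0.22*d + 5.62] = -12.9*d - 7.66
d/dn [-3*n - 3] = -3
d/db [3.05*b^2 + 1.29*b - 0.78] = 6.1*b + 1.29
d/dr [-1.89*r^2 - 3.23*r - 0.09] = -3.78*r - 3.23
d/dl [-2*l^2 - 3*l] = -4*l - 3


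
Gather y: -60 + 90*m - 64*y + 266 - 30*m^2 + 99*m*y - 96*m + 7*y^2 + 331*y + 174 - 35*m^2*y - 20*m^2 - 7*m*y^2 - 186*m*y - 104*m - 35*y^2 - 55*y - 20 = -50*m^2 - 110*m + y^2*(-7*m - 28) + y*(-35*m^2 - 87*m + 212) + 360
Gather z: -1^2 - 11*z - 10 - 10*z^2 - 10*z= -10*z^2 - 21*z - 11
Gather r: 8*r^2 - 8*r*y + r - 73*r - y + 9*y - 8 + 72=8*r^2 + r*(-8*y - 72) + 8*y + 64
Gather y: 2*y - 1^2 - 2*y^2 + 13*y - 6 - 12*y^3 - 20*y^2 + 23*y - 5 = -12*y^3 - 22*y^2 + 38*y - 12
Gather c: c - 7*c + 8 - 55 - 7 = -6*c - 54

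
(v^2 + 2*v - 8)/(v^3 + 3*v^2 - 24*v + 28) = (v + 4)/(v^2 + 5*v - 14)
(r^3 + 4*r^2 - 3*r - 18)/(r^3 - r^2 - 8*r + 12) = (r + 3)/(r - 2)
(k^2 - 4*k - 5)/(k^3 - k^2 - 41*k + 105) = (k + 1)/(k^2 + 4*k - 21)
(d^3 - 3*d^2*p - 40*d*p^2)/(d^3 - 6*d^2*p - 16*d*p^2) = (d + 5*p)/(d + 2*p)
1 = 1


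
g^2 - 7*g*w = g*(g - 7*w)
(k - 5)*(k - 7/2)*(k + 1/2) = k^3 - 8*k^2 + 53*k/4 + 35/4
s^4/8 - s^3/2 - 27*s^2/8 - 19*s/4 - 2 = (s/4 + 1/2)*(s/2 + 1/2)*(s - 8)*(s + 1)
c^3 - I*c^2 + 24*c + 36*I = (c - 6*I)*(c + 2*I)*(c + 3*I)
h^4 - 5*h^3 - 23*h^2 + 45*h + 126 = (h - 7)*(h - 3)*(h + 2)*(h + 3)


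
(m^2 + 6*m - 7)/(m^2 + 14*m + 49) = (m - 1)/(m + 7)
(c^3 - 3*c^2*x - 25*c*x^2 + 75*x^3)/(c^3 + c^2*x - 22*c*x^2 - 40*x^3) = (c^2 + 2*c*x - 15*x^2)/(c^2 + 6*c*x + 8*x^2)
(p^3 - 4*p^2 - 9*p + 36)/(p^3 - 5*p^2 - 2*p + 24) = (p + 3)/(p + 2)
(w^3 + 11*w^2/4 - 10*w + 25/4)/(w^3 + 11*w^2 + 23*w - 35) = (w - 5/4)/(w + 7)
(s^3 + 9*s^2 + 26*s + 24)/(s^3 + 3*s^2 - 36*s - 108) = (s^2 + 6*s + 8)/(s^2 - 36)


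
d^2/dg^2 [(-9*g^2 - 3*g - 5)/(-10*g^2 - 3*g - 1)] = 10*(6*g^3 + 246*g^2 + 72*g - 1)/(1000*g^6 + 900*g^5 + 570*g^4 + 207*g^3 + 57*g^2 + 9*g + 1)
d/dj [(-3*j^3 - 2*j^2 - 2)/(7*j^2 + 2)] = j*(-21*j^3 - 18*j + 20)/(49*j^4 + 28*j^2 + 4)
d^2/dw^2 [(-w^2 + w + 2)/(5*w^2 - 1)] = 2*(25*w^3 + 135*w^2 + 15*w + 9)/(125*w^6 - 75*w^4 + 15*w^2 - 1)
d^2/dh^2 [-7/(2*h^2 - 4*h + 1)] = 28*(2*h^2 - 4*h - 8*(h - 1)^2 + 1)/(2*h^2 - 4*h + 1)^3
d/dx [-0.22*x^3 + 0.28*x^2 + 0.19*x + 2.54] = -0.66*x^2 + 0.56*x + 0.19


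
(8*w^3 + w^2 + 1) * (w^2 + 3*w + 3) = 8*w^5 + 25*w^4 + 27*w^3 + 4*w^2 + 3*w + 3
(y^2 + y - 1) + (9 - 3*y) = y^2 - 2*y + 8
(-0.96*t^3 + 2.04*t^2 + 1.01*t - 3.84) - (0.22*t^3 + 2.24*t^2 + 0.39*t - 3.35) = -1.18*t^3 - 0.2*t^2 + 0.62*t - 0.49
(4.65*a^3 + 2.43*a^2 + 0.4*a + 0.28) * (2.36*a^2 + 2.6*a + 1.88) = 10.974*a^5 + 17.8248*a^4 + 16.004*a^3 + 6.2692*a^2 + 1.48*a + 0.5264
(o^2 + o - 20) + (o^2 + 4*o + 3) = 2*o^2 + 5*o - 17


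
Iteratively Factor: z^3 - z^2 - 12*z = (z - 4)*(z^2 + 3*z) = (z - 4)*(z + 3)*(z)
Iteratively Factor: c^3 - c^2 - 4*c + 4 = (c + 2)*(c^2 - 3*c + 2) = (c - 2)*(c + 2)*(c - 1)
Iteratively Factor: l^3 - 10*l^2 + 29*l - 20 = (l - 4)*(l^2 - 6*l + 5) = (l - 4)*(l - 1)*(l - 5)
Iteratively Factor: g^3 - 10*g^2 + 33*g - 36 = (g - 3)*(g^2 - 7*g + 12) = (g - 3)^2*(g - 4)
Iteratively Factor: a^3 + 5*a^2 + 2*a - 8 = (a - 1)*(a^2 + 6*a + 8) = (a - 1)*(a + 4)*(a + 2)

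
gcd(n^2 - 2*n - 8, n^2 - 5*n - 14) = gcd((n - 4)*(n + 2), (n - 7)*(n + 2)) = n + 2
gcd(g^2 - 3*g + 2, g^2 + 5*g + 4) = 1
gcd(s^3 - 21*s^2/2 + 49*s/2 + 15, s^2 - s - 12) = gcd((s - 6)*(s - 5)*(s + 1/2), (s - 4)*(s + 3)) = 1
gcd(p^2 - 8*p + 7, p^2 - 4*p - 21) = p - 7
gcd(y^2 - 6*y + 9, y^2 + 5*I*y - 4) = 1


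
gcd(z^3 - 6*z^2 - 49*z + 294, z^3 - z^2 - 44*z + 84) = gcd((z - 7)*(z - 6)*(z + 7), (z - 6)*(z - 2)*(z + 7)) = z^2 + z - 42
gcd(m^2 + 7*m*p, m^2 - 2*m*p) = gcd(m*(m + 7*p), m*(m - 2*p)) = m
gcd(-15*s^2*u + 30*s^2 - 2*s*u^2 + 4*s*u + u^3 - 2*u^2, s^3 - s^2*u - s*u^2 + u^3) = 1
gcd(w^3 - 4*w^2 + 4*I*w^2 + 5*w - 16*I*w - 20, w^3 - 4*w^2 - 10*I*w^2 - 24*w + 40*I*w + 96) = w - 4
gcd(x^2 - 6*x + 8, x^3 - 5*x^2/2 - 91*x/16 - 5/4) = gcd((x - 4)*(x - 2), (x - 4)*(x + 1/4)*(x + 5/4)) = x - 4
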